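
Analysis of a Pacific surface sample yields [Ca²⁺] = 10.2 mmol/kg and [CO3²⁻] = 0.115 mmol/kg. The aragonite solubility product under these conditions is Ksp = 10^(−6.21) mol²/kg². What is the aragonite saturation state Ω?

Ω = 1.90

Ksp = 10^(−6.21) = 6.166×10^-7
Ω = [Ca²⁺][CO3²⁻]/Ksp = (10.2×10^-3)(0.115×10^-3) / 6.166×10^-7 = 1.90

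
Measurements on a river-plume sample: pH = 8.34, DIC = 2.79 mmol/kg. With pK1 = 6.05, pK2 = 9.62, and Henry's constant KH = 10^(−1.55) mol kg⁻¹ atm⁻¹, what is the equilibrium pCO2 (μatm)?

α₀ = 1 / (1 + K1/[H⁺] + K1K2/[H⁺]²) = 1 / (1 + 10^+2.29 + 10^+1.01)
   = 1 / (1 + 194.98 + 10.233) = 1/206.22 = 0.004849
[CO2*] = α₀ × DIC = 0.004849 × 2.79 = 0.01353 mmol/kg = 13.53 μmol/kg
pCO2 = [CO2*]/KH = 1.353×10^-5 / 2.818×10^-2 = 480 μatm

pCO2 = 480 μatm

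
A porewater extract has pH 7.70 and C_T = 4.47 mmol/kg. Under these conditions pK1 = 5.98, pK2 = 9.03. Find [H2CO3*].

α₀ = 1 / (1 + K1/[H⁺] + K1K2/[H⁺]²) = 1 / (1 + 10^+1.72 + 10^+0.39)
   = 1 / (1 + 52.481 + 2.4547) = 1/55.935 = 0.01788
[CO2*] = α₀ × DIC = 0.01788 × 4.47 = 0.0799 mmol/kg

[CO2*] = 0.0799 mmol/kg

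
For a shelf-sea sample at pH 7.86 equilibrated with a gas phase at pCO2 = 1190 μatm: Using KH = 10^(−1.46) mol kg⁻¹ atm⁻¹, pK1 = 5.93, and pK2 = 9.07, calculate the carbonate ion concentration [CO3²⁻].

[CO2*] = KH · pCO2 = 10^(−1.46) × 1190×10^-6 = 4.126×10^-5 mol/kg
α₀ = 1/(1 + K1/[H⁺] + K1K2/[H⁺]²) = 1/(1 + 10^+1.93 + 10^+0.72) = 0.01095
DIC = [CO2*]/α₀ = 4.126×10^-5 / 0.01095 = 3.770 mmol/kg
[CO3²⁻] = α₂·DIC; α₂ = 0.05744, so [CO3²⁻] = 0.05744 × 3.770 = 0.217 mmol/kg

[CO3²⁻] = 0.217 mmol/kg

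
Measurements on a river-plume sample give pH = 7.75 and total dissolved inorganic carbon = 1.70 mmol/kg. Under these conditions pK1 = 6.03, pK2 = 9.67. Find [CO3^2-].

α₂ = 1 / (1 + [H⁺]/K2 + [H⁺]²/(K1K2)) = 1 / (1 + 10^+1.92 + 10^+0.20)
   = 1 / (1 + 83.176 + 1.5849) = 1/85.761 = 0.01166
[CO3²⁻] = α₂ × DIC = 0.01166 × 1.70 = 0.0198 mmol/kg = 19.8 μmol/kg

[CO3²⁻] = 19.8 μmol/kg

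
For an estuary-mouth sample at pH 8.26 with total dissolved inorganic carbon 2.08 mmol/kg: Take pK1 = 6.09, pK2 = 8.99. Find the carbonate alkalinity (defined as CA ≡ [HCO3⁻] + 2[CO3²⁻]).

CA = [HCO3⁻] + 2[CO3²⁻] = (α₁ + 2α₂)·DIC
At pH 8.26: [H⁺]/K1 = 10^-2.17 = 0.0067608, K2/[H⁺] = 10^-0.73 = 0.18621
α₁ = 1/(1 + 0.0067608 + 0.18621) = 1/1.1930 = 0.8382; α₂ = α₁·K2/[H⁺] = 0.1561
α₁ + 2α₂ = 1.1504
CA = 1.1504 × 2.08 = 2.39 mmol/kg

CA = 2.39 mmol/kg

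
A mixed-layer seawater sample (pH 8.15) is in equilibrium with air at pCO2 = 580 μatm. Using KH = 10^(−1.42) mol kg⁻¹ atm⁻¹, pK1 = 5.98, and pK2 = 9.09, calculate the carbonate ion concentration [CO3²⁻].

[CO3²⁻] = 0.374 mmol/kg

[CO2*] = KH · pCO2 = 10^(−1.42) × 580×10^-6 = 2.205×10^-5 mol/kg
α₀ = 1/(1 + K1/[H⁺] + K1K2/[H⁺]²) = 1/(1 + 10^+2.17 + 10^+1.23) = 0.006028
DIC = [CO2*]/α₀ = 2.205×10^-5 / 0.006028 = 3.658 mmol/kg
[CO3²⁻] = α₂·DIC; α₂ = 0.1024, so [CO3²⁻] = 0.1024 × 3.658 = 0.374 mmol/kg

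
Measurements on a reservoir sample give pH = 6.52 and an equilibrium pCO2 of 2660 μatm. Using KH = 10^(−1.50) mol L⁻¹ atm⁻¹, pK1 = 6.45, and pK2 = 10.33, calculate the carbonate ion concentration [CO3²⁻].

[CO3²⁻] = 0.0153 μmol/L

[CO2*] = KH · pCO2 = 10^(−1.50) × 2660×10^-6 = 8.412×10^-5 mol/L
α₀ = 1/(1 + K1/[H⁺] + K1K2/[H⁺]²) = 1/(1 + 10^+0.07 + 10^-3.74) = 0.4598
DIC = [CO2*]/α₀ = 8.412×10^-5 / 0.4598 = 0.1830 mmol/L
[CO3²⁻] = α₂·DIC; α₂ = 8.366×10^-5, so [CO3²⁻] = 8.366×10^-5 × 0.1830 = 1.53×10^-5 mmol/L = 0.0153 μmol/L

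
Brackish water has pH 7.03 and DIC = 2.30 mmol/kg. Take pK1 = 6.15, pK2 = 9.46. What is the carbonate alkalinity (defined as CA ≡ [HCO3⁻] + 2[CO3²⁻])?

CA = [HCO3⁻] + 2[CO3²⁻] = (α₁ + 2α₂)·DIC
At pH 7.03: [H⁺]/K1 = 10^-0.88 = 0.13183, K2/[H⁺] = 10^-2.43 = 0.0037154
α₁ = 1/(1 + 0.13183 + 0.0037154) = 1/1.1355 = 0.8806; α₂ = α₁·K2/[H⁺] = 0.003272
α₁ + 2α₂ = 0.8872
CA = 0.8872 × 2.30 = 2.04 mmol/kg

CA = 2.04 mmol/kg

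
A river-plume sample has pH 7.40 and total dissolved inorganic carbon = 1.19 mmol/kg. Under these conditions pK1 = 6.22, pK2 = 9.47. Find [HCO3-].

[HCO3⁻] = 1.11 mmol/kg

α₁ = 1 / (1 + [H⁺]/K1 + K2/[H⁺]) = 1 / (1 + 10^-1.18 + 10^-2.07)
   = 1 / (1 + 0.066069 + 0.0085114) = 1/1.0746 = 0.9306
[HCO3⁻] = α₁ × DIC = 0.9306 × 1.19 = 1.11 mmol/kg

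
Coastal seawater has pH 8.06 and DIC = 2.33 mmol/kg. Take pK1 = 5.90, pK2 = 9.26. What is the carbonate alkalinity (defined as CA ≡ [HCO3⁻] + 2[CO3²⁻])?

CA = 2.45 mmol/kg

CA = [HCO3⁻] + 2[CO3²⁻] = (α₁ + 2α₂)·DIC
At pH 8.06: [H⁺]/K1 = 10^-2.16 = 0.0069183, K2/[H⁺] = 10^-1.20 = 0.063096
α₁ = 1/(1 + 0.0069183 + 0.063096) = 1/1.0700 = 0.9346; α₂ = α₁·K2/[H⁺] = 0.05897
α₁ + 2α₂ = 1.0525
CA = 1.0525 × 2.33 = 2.45 mmol/kg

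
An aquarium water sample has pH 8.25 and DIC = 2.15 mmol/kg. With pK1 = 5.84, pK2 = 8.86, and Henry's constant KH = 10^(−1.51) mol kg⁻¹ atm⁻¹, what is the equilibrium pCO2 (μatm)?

α₀ = 1 / (1 + K1/[H⁺] + K1K2/[H⁺]²) = 1 / (1 + 10^+2.41 + 10^+1.80)
   = 1 / (1 + 257.04 + 63.096) = 1/321.14 = 0.003114
[CO2*] = α₀ × DIC = 0.003114 × 2.15 = 0.006695 mmol/kg = 6.695 μmol/kg
pCO2 = [CO2*]/KH = 6.695×10^-6 / 3.090×10^-2 = 217 μatm

pCO2 = 217 μatm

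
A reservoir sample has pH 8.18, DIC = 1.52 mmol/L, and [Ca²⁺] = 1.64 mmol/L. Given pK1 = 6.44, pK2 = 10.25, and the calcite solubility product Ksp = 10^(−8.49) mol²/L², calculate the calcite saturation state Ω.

Ω = 6.39

α₂ = 1 / (1 + [H⁺]/K2 + [H⁺]²/(K1K2)) = 1 / (1 + 10^+2.07 + 10^+0.33)
   = 1 / (1 + 117.49 + 2.1380) = 1/120.63 = 0.008290
[CO3²⁻] = α₂ × DIC = 0.008290 × 1.52 = 0.01260 mmol/L = 12.60 μmol/L
Ksp = 10^(−8.49) = 3.236×10^-9
Ω = [Ca²⁺][CO3²⁻]/Ksp = (1.64×10^-3)(1.260×10^-5) / 3.236×10^-9 = 6.39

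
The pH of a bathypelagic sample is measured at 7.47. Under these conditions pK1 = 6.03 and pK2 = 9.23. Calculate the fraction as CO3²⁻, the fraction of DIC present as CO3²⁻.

α₂ = 0.0165

α₂ = 1 / (1 + [H⁺]/K2 + [H⁺]²/(K1K2)) = 1 / (1 + 10^+1.76 + 10^+0.32)
   = 1 / (1 + 57.544 + 2.0893) = 1/60.633 = 0.01649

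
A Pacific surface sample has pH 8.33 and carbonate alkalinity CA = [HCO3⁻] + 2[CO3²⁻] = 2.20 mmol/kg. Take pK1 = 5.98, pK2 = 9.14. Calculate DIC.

CA = [HCO3⁻] + 2[CO3²⁻] = (α₁ + 2α₂)·DIC
At pH 8.33: [H⁺]/K1 = 10^-2.35 = 0.0044668, K2/[H⁺] = 10^-0.81 = 0.15488
α₁ = 1/(1 + 0.0044668 + 0.15488) = 1/1.1593 = 0.8626; α₂ = α₁·K2/[H⁺] = 0.1336
α₁ + 2α₂ = 1.1297
DIC = CA / (α₁ + 2α₂) = 2.20 / 1.1297 = 1.95 mmol/kg

DIC = 1.95 mmol/kg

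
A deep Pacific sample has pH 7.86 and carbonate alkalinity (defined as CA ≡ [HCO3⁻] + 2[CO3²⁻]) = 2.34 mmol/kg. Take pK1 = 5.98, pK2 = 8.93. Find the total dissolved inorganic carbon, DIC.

DIC = 2.20 mmol/kg

CA = [HCO3⁻] + 2[CO3²⁻] = (α₁ + 2α₂)·DIC
At pH 7.86: [H⁺]/K1 = 10^-1.88 = 0.013183, K2/[H⁺] = 10^-1.07 = 0.085114
α₁ = 1/(1 + 0.013183 + 0.085114) = 1/1.0983 = 0.9105; α₂ = α₁·K2/[H⁺] = 0.07750
α₁ + 2α₂ = 1.0655
DIC = CA / (α₁ + 2α₂) = 2.34 / 1.0655 = 2.20 mmol/kg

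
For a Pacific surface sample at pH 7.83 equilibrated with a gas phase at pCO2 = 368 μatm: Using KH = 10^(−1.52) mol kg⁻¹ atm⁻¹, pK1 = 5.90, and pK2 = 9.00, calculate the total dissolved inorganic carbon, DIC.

DIC = 1.02 mmol/kg

[CO2*] = KH · pCO2 = 10^(−1.52) × 368×10^-6 = 1.111×10^-5 mol/kg
α₀ = 1/(1 + K1/[H⁺] + K1K2/[H⁺]²) = 1/(1 + 10^+1.93 + 10^+0.76) = 0.01089
DIC = [CO2*]/α₀ = 1.111×10^-5 / 0.01089 = 1.02 mmol/kg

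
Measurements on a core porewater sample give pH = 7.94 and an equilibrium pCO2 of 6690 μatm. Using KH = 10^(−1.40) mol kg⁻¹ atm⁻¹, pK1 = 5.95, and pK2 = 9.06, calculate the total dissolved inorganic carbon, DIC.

DIC = 28.3 mmol/kg

[CO2*] = KH · pCO2 = 10^(−1.40) × 6690×10^-6 = 2.663×10^-4 mol/kg
α₀ = 1/(1 + K1/[H⁺] + K1K2/[H⁺]²) = 1/(1 + 10^+1.99 + 10^+0.87) = 0.009422
DIC = [CO2*]/α₀ = 2.663×10^-4 / 0.009422 = 28.3 mmol/kg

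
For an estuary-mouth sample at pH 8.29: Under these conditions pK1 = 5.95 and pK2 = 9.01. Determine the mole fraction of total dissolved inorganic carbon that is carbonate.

α₂ = 0.159

α₂ = 1 / (1 + [H⁺]/K2 + [H⁺]²/(K1K2)) = 1 / (1 + 10^+0.72 + 10^-1.62)
   = 1 / (1 + 5.2481 + 0.023988) = 1/6.2721 = 0.1594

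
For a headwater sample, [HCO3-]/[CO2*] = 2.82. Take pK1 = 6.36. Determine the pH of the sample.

From K1 = [H⁺][HCO3-]/[CO2*]:  pH = pK1 + log₁₀([HCO3-]/[CO2*])
log₁₀(2.82) = +0.450
pH = 6.36 + (+0.450) = 6.81

pH = 6.81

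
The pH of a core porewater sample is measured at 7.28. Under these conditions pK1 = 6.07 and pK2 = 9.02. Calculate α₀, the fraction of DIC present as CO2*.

α₀ = 1 / (1 + K1/[H⁺] + K1K2/[H⁺]²) = 1 / (1 + 10^+1.21 + 10^-0.53)
   = 1 / (1 + 16.218 + 0.29512) = 1/17.513 = 0.05710

α₀ = 0.0571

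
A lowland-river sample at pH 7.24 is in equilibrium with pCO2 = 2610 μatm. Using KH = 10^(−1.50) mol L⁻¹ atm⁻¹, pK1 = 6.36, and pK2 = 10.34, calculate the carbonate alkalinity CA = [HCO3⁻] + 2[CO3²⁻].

[CO2*] = KH · pCO2 = 10^(−1.50) × 2610×10^-6 = 8.254×10^-5 mol/L
α₀ = 1/(1 + K1/[H⁺] + K1K2/[H⁺]²) = 1/(1 + 10^+0.88 + 10^-2.22) = 0.1164
DIC = [CO2*]/α₀ = 8.254×10^-5 / 0.1164 = 0.7091 mmol/L
CA = (α₁ + 2α₂)·DIC = (0.8829 + 2×0.0007013) × 0.7091 = 0.627 mmol/L

CA = 0.627 mmol/L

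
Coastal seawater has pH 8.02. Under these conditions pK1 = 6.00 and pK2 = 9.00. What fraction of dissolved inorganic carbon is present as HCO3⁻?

α₁ = 1 / (1 + [H⁺]/K1 + K2/[H⁺]) = 1 / (1 + 10^-2.02 + 10^-0.98)
   = 1 / (1 + 0.0095499 + 0.10471) = 1/1.1143 = 0.8975

α₁ = 0.897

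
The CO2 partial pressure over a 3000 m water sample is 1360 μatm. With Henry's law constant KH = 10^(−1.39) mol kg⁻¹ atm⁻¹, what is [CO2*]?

KH = 10^(−1.39) = 4.074×10^-2 mol kg⁻¹ atm⁻¹
[CO2*] = KH · pCO2 = 4.074×10^-2 × 1360×10^-6 atm = 5.54×10^-5 mol/kg

[CO2*] = 55.4 μmol/kg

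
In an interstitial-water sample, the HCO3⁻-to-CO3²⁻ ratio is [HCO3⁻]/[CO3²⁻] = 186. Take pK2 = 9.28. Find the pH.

From K2 = [H⁺][CO3²⁻]/[HCO3⁻]:  pH = pK2 − log₁₀([HCO3⁻]/[CO3²⁻])
log₁₀(186) = +2.270
pH = 9.28 − (+2.270) = 7.01

pH = 7.01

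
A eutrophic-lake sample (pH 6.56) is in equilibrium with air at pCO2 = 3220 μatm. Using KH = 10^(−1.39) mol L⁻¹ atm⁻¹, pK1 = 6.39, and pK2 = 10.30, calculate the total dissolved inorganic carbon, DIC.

DIC = 0.325 mmol/L

[CO2*] = KH · pCO2 = 10^(−1.39) × 3220×10^-6 = 1.312×10^-4 mol/L
α₀ = 1/(1 + K1/[H⁺] + K1K2/[H⁺]²) = 1/(1 + 10^+0.17 + 10^-3.57) = 0.4033
DIC = [CO2*]/α₀ = 1.312×10^-4 / 0.4033 = 0.325 mmol/L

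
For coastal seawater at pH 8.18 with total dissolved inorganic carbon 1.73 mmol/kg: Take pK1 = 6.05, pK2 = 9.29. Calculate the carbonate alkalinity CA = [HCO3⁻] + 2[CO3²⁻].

CA = [HCO3⁻] + 2[CO3²⁻] = (α₁ + 2α₂)·DIC
At pH 8.18: [H⁺]/K1 = 10^-2.13 = 0.0074131, K2/[H⁺] = 10^-1.11 = 0.077625
α₁ = 1/(1 + 0.0074131 + 0.077625) = 1/1.0850 = 0.9216; α₂ = α₁·K2/[H⁺] = 0.07154
α₁ + 2α₂ = 1.0647
CA = 1.0647 × 1.73 = 1.84 mmol/kg

CA = 1.84 mmol/kg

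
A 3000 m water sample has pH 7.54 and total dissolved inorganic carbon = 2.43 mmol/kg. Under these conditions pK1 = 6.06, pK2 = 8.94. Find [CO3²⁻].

[CO3²⁻] = 0.0902 mmol/kg

α₂ = 1 / (1 + [H⁺]/K2 + [H⁺]²/(K1K2)) = 1 / (1 + 10^+1.40 + 10^-0.08)
   = 1 / (1 + 25.119 + 0.83176) = 1/26.951 = 0.03710
[CO3²⁻] = α₂ × DIC = 0.03710 × 2.43 = 0.0902 mmol/kg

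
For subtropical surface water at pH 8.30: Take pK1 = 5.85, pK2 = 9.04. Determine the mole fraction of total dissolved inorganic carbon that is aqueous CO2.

α₀ = 0.00299

α₀ = 1 / (1 + K1/[H⁺] + K1K2/[H⁺]²) = 1 / (1 + 10^+2.45 + 10^+1.71)
   = 1 / (1 + 281.84 + 51.286) = 1/334.12 = 0.002993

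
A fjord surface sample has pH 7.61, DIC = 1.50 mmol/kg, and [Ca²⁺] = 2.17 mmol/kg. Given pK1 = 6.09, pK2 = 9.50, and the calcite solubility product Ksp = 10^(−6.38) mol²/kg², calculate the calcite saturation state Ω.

α₂ = 1 / (1 + [H⁺]/K2 + [H⁺]²/(K1K2)) = 1 / (1 + 10^+1.89 + 10^+0.37)
   = 1 / (1 + 77.625 + 2.3442) = 1/80.969 = 0.01235
[CO3²⁻] = α₂ × DIC = 0.01235 × 1.50 = 0.01853 mmol/kg = 18.53 μmol/kg
Ksp = 10^(−6.38) = 4.169×10^-7
Ω = [Ca²⁺][CO3²⁻]/Ksp = (2.17×10^-3)(1.853×10^-5) / 4.169×10^-7 = 0.0964

Ω = 0.0964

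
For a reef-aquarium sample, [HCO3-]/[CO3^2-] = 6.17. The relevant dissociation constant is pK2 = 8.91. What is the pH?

From K2 = [H⁺][CO3^2-]/[HCO3-]:  pH = pK2 − log₁₀([HCO3-]/[CO3^2-])
log₁₀(6.17) = +0.790
pH = 8.91 − (+0.790) = 8.12

pH = 8.12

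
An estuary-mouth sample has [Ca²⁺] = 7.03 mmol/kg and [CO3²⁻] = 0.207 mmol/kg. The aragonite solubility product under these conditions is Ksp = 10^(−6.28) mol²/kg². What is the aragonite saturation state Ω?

Ksp = 10^(−6.28) = 5.248×10^-7
Ω = [Ca²⁺][CO3²⁻]/Ksp = (7.03×10^-3)(0.207×10^-3) / 5.248×10^-7 = 2.77

Ω = 2.77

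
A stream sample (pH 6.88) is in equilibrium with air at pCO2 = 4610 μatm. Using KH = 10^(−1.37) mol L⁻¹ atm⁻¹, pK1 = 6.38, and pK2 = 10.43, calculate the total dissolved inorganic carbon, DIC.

DIC = 0.819 mmol/L

[CO2*] = KH · pCO2 = 10^(−1.37) × 4610×10^-6 = 1.967×10^-4 mol/L
α₀ = 1/(1 + K1/[H⁺] + K1K2/[H⁺]²) = 1/(1 + 10^+0.50 + 10^-3.05) = 0.2402
DIC = [CO2*]/α₀ = 1.967×10^-4 / 0.2402 = 0.819 mmol/L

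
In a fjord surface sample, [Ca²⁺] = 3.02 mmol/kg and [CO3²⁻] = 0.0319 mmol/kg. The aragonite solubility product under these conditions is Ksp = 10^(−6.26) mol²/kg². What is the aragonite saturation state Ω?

Ksp = 10^(−6.26) = 5.495×10^-7
Ω = [Ca²⁺][CO3²⁻]/Ksp = (3.02×10^-3)(0.0319×10^-3) / 5.495×10^-7 = 0.175

Ω = 0.175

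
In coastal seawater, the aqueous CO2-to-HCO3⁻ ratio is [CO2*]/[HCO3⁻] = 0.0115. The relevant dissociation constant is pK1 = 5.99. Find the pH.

pH = 7.93

From K1 = [H⁺][HCO3⁻]/[CO2*]:  pH = pK1 − log₁₀([CO2*]/[HCO3⁻])
log₁₀(0.0115) = -1.939
pH = 5.99 − (-1.939) = 7.93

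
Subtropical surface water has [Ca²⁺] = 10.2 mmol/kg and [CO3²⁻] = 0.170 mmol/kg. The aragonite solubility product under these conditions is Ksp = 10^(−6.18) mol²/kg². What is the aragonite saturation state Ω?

Ω = 2.62

Ksp = 10^(−6.18) = 6.607×10^-7
Ω = [Ca²⁺][CO3²⁻]/Ksp = (10.2×10^-3)(0.170×10^-3) / 6.607×10^-7 = 2.62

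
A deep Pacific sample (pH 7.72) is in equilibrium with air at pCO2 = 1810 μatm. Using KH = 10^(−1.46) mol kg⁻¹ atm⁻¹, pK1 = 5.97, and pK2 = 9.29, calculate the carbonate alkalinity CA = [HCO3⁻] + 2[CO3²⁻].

CA = 3.72 mmol/kg

[CO2*] = KH · pCO2 = 10^(−1.46) × 1810×10^-6 = 6.276×10^-5 mol/kg
α₀ = 1/(1 + K1/[H⁺] + K1K2/[H⁺]²) = 1/(1 + 10^+1.75 + 10^+0.18) = 0.01702
DIC = [CO2*]/α₀ = 6.276×10^-5 / 0.01702 = 3.687 mmol/kg
CA = (α₁ + 2α₂)·DIC = (0.9572 + 2×0.02576) × 3.687 = 3.72 mmol/kg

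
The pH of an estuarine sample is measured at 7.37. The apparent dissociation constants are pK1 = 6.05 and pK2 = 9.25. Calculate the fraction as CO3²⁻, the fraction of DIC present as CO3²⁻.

α₂ = 1 / (1 + [H⁺]/K2 + [H⁺]²/(K1K2)) = 1 / (1 + 10^+1.88 + 10^+0.56)
   = 1 / (1 + 75.858 + 3.6308) = 1/80.489 = 0.01242

α₂ = 0.0124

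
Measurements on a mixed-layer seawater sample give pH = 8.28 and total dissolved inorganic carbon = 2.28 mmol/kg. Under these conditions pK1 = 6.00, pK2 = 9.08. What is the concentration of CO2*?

α₀ = 1 / (1 + K1/[H⁺] + K1K2/[H⁺]²) = 1 / (1 + 10^+2.28 + 10^+1.48)
   = 1 / (1 + 190.55 + 30.200) = 1/221.75 = 0.004510
[CO2*] = α₀ × DIC = 0.004510 × 2.28 = 0.0103 mmol/kg = 10.3 μmol/kg

[CO2*] = 10.3 μmol/kg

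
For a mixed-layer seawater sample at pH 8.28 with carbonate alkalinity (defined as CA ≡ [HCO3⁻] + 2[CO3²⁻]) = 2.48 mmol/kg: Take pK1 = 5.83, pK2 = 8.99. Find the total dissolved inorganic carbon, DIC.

DIC = 2.14 mmol/kg

CA = [HCO3⁻] + 2[CO3²⁻] = (α₁ + 2α₂)·DIC
At pH 8.28: [H⁺]/K1 = 10^-2.45 = 0.0035481, K2/[H⁺] = 10^-0.71 = 0.19498
α₁ = 1/(1 + 0.0035481 + 0.19498) = 1/1.1985 = 0.8344; α₂ = α₁·K2/[H⁺] = 0.1627
α₁ + 2α₂ = 1.1597
DIC = CA / (α₁ + 2α₂) = 2.48 / 1.1597 = 2.14 mmol/kg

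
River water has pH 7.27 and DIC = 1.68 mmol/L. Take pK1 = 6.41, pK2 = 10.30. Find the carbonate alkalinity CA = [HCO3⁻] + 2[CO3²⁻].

CA = 1.48 mmol/L

CA = [HCO3⁻] + 2[CO3²⁻] = (α₁ + 2α₂)·DIC
At pH 7.27: [H⁺]/K1 = 10^-0.86 = 0.13804, K2/[H⁺] = 10^-3.03 = 0.00093325
α₁ = 1/(1 + 0.13804 + 0.00093325) = 1/1.1390 = 0.8780; α₂ = α₁·K2/[H⁺] = 0.0008194
α₁ + 2α₂ = 0.8796
CA = 0.8796 × 1.68 = 1.48 mmol/L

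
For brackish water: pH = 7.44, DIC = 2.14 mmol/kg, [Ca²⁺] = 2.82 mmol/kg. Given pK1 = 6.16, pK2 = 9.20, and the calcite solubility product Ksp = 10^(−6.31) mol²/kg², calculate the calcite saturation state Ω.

α₂ = 1 / (1 + [H⁺]/K2 + [H⁺]²/(K1K2)) = 1 / (1 + 10^+1.76 + 10^+0.48)
   = 1 / (1 + 57.544 + 3.0200) = 1/61.564 = 0.01624
[CO3²⁻] = α₂ × DIC = 0.01624 × 2.14 = 0.03476 mmol/kg
Ksp = 10^(−6.31) = 4.898×10^-7
Ω = [Ca²⁺][CO3²⁻]/Ksp = (2.82×10^-3)(3.476×10^-5) / 4.898×10^-7 = 0.200

Ω = 0.200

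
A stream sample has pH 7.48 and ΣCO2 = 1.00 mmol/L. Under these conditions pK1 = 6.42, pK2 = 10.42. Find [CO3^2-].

α₂ = 1 / (1 + [H⁺]/K2 + [H⁺]²/(K1K2)) = 1 / (1 + 10^+2.94 + 10^+1.88)
   = 1 / (1 + 870.96 + 75.858) = 1/947.82 = 0.001055
[CO3²⁻] = α₂ × DIC = 0.001055 × 1.00 = 0.00106 mmol/L = 1.06 μmol/L

[CO3²⁻] = 1.06 μmol/L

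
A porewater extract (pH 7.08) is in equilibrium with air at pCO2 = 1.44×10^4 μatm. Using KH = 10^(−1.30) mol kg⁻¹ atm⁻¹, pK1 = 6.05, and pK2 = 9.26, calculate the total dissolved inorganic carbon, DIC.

DIC = 8.51 mmol/kg

[CO2*] = KH · pCO2 = 10^(−1.30) × 1.44×10^4×10^-6 = 7.217×10^-4 mol/kg
α₀ = 1/(1 + K1/[H⁺] + K1K2/[H⁺]²) = 1/(1 + 10^+1.03 + 10^-1.15) = 0.08485
DIC = [CO2*]/α₀ = 7.217×10^-4 / 0.08485 = 8.51 mmol/kg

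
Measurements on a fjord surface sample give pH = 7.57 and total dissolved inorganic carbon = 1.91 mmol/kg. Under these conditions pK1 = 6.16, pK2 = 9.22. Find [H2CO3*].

[CO2*] = 0.0700 mmol/kg

α₀ = 1 / (1 + K1/[H⁺] + K1K2/[H⁺]²) = 1 / (1 + 10^+1.41 + 10^-0.24)
   = 1 / (1 + 25.704 + 0.57544) = 1/27.279 = 0.03666
[CO2*] = α₀ × DIC = 0.03666 × 1.91 = 0.0700 mmol/kg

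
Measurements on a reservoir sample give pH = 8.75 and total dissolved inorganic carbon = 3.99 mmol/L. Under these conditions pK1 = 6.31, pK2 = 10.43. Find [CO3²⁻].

α₂ = 1 / (1 + [H⁺]/K2 + [H⁺]²/(K1K2)) = 1 / (1 + 10^+1.68 + 10^-0.76)
   = 1 / (1 + 47.863 + 0.17378) = 1/49.037 = 0.02039
[CO3²⁻] = α₂ × DIC = 0.02039 × 3.99 = 0.0814 mmol/L

[CO3²⁻] = 0.0814 mmol/L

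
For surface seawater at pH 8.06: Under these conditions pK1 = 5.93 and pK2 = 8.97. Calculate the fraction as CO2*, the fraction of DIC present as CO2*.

α₀ = 1 / (1 + K1/[H⁺] + K1K2/[H⁺]²) = 1 / (1 + 10^+2.13 + 10^+1.22)
   = 1 / (1 + 134.90 + 16.596) = 1/152.49 = 0.006558

α₀ = 0.00656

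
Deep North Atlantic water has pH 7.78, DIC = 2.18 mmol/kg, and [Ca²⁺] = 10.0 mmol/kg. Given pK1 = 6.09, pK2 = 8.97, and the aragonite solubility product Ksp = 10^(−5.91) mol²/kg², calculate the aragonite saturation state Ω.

α₂ = 1 / (1 + [H⁺]/K2 + [H⁺]²/(K1K2)) = 1 / (1 + 10^+1.19 + 10^-0.50)
   = 1 / (1 + 15.488 + 0.31623) = 1/16.804 = 0.05951
[CO3²⁻] = α₂ × DIC = 0.05951 × 2.18 = 0.1297 mmol/kg
Ksp = 10^(−5.91) = 1.230×10^-6
Ω = [Ca²⁺][CO3²⁻]/Ksp = (10.0×10^-3)(1.297×10^-4) / 1.230×10^-6 = 1.05

Ω = 1.05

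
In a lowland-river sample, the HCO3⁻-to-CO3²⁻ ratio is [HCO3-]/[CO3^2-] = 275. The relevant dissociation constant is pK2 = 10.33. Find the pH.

pH = 7.89

From K2 = [H⁺][CO3^2-]/[HCO3-]:  pH = pK2 − log₁₀([HCO3-]/[CO3^2-])
log₁₀(275) = +2.439
pH = 10.33 − (+2.439) = 7.89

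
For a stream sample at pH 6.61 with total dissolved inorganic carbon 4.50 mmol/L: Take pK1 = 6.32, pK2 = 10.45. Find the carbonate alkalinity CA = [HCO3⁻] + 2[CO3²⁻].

CA = [HCO3⁻] + 2[CO3²⁻] = (α₁ + 2α₂)·DIC
At pH 6.61: [H⁺]/K1 = 10^-0.29 = 0.51286, K2/[H⁺] = 10^-3.84 = 0.00014454
α₁ = 1/(1 + 0.51286 + 0.00014454) = 1/1.5130 = 0.6609; α₂ = α₁·K2/[H⁺] = 9.553×10^-5
α₁ + 2α₂ = 0.6611
CA = 0.6611 × 4.50 = 2.98 mmol/L

CA = 2.98 mmol/L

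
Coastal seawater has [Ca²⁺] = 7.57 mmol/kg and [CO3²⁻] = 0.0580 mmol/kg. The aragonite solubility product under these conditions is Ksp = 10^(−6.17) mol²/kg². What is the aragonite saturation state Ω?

Ksp = 10^(−6.17) = 6.761×10^-7
Ω = [Ca²⁺][CO3²⁻]/Ksp = (7.57×10^-3)(0.0580×10^-3) / 6.761×10^-7 = 0.649

Ω = 0.649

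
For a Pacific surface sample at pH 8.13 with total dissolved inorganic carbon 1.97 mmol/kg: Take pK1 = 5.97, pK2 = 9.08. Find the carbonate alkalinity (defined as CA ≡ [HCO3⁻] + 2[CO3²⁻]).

CA = 2.16 mmol/kg

CA = [HCO3⁻] + 2[CO3²⁻] = (α₁ + 2α₂)·DIC
At pH 8.13: [H⁺]/K1 = 10^-2.16 = 0.0069183, K2/[H⁺] = 10^-0.95 = 0.11220
α₁ = 1/(1 + 0.0069183 + 0.11220) = 1/1.1191 = 0.8936; α₂ = α₁·K2/[H⁺] = 0.1003
α₁ + 2α₂ = 1.0941
CA = 1.0941 × 1.97 = 2.16 mmol/kg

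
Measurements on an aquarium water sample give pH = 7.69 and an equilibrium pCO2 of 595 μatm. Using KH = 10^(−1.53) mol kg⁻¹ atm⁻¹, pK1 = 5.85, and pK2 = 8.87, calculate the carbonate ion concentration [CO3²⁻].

[CO2*] = KH · pCO2 = 10^(−1.53) × 595×10^-6 = 1.756×10^-5 mol/kg
α₀ = 1/(1 + K1/[H⁺] + K1K2/[H⁺]²) = 1/(1 + 10^+1.84 + 10^+0.66) = 0.01338
DIC = [CO2*]/α₀ = 1.756×10^-5 / 0.01338 = 1.313 mmol/kg
[CO3²⁻] = α₂·DIC; α₂ = 0.06115, so [CO3²⁻] = 0.06115 × 1.313 = 0.0803 mmol/kg

[CO3²⁻] = 0.0803 mmol/kg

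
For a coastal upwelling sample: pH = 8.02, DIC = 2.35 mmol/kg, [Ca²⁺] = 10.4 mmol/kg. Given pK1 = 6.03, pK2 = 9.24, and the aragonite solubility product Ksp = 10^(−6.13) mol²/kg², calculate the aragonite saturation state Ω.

Ω = 1.86

α₂ = 1 / (1 + [H⁺]/K2 + [H⁺]²/(K1K2)) = 1 / (1 + 10^+1.22 + 10^-0.77)
   = 1 / (1 + 16.596 + 0.16982) = 1/17.766 = 0.05629
[CO3²⁻] = α₂ × DIC = 0.05629 × 2.35 = 0.1323 mmol/kg
Ksp = 10^(−6.13) = 7.413×10^-7
Ω = [Ca²⁺][CO3²⁻]/Ksp = (10.4×10^-3)(1.323×10^-4) / 7.413×10^-7 = 1.86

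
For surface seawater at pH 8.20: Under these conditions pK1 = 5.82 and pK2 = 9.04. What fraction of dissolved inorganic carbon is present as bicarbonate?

α₁ = 0.871

α₁ = 1 / (1 + [H⁺]/K1 + K2/[H⁺]) = 1 / (1 + 10^-2.38 + 10^-0.84)
   = 1 / (1 + 0.0041687 + 0.14454) = 1/1.1487 = 0.8705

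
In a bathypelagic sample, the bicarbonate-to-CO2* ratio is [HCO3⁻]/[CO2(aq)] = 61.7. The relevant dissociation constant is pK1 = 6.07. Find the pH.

pH = 7.86

From K1 = [H⁺][HCO3⁻]/[CO2(aq)]:  pH = pK1 + log₁₀([HCO3⁻]/[CO2(aq)])
log₁₀(61.7) = +1.790
pH = 6.07 + (+1.790) = 7.86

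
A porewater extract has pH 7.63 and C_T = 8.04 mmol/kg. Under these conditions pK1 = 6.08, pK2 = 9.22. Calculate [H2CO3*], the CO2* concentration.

[CO2*] = 0.215 mmol/kg

α₀ = 1 / (1 + K1/[H⁺] + K1K2/[H⁺]²) = 1 / (1 + 10^+1.55 + 10^-0.04)
   = 1 / (1 + 35.481 + 0.91201) = 1/37.393 = 0.02674
[CO2*] = α₀ × DIC = 0.02674 × 8.04 = 0.215 mmol/kg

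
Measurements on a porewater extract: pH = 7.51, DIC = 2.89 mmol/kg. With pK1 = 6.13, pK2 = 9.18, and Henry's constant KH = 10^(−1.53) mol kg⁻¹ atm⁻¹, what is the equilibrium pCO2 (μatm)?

α₀ = 1 / (1 + K1/[H⁺] + K1K2/[H⁺]²) = 1 / (1 + 10^+1.38 + 10^-0.29)
   = 1 / (1 + 23.988 + 0.51286) = 1/25.501 = 0.03921
[CO2*] = α₀ × DIC = 0.03921 × 2.89 = 0.1133 mmol/kg
pCO2 = [CO2*]/KH = 1.133×10^-4 / 2.951×10^-2 = 3840 μatm

pCO2 = 3840 μatm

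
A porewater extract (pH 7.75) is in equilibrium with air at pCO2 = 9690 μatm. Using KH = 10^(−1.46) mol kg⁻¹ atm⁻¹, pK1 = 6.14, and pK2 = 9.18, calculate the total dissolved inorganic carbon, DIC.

DIC = 14.5 mmol/kg

[CO2*] = KH · pCO2 = 10^(−1.46) × 9690×10^-6 = 3.360×10^-4 mol/kg
α₀ = 1/(1 + K1/[H⁺] + K1K2/[H⁺]²) = 1/(1 + 10^+1.61 + 10^+0.18) = 0.02312
DIC = [CO2*]/α₀ = 3.360×10^-4 / 0.02312 = 14.5 mmol/kg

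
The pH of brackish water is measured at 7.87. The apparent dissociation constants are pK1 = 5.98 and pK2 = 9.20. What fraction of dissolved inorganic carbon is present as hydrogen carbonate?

α₁ = 0.944

α₁ = 1 / (1 + [H⁺]/K1 + K2/[H⁺]) = 1 / (1 + 10^-1.89 + 10^-1.33)
   = 1 / (1 + 0.012882 + 0.046774) = 1/1.0597 = 0.9437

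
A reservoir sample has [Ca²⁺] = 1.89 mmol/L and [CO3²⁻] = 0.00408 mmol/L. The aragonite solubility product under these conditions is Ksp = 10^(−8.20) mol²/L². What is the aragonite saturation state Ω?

Ksp = 10^(−8.20) = 6.310×10^-9
Ω = [Ca²⁺][CO3²⁻]/Ksp = (1.89×10^-3)(0.00408×10^-3) / 6.310×10^-9 = 1.22

Ω = 1.22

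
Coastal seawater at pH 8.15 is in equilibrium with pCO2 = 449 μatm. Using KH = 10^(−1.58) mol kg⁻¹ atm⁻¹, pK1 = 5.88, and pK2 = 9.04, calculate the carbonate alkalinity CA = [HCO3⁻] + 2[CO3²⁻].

CA = 2.77 mmol/kg

[CO2*] = KH · pCO2 = 10^(−1.58) × 449×10^-6 = 1.181×10^-5 mol/kg
α₀ = 1/(1 + K1/[H⁺] + K1K2/[H⁺]²) = 1/(1 + 10^+2.27 + 10^+1.38) = 0.004735
DIC = [CO2*]/α₀ = 1.181×10^-5 / 0.004735 = 2.494 mmol/kg
CA = (α₁ + 2α₂)·DIC = (0.8817 + 2×0.1136) × 2.494 = 2.77 mmol/kg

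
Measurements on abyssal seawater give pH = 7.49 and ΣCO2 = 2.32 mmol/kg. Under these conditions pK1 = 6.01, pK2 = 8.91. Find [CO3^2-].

α₂ = 1 / (1 + [H⁺]/K2 + [H⁺]²/(K1K2)) = 1 / (1 + 10^+1.42 + 10^-0.06)
   = 1 / (1 + 26.303 + 0.87096) = 1/28.174 = 0.03549
[CO3²⁻] = α₂ × DIC = 0.03549 × 2.32 = 0.0823 mmol/kg

[CO3²⁻] = 0.0823 mmol/kg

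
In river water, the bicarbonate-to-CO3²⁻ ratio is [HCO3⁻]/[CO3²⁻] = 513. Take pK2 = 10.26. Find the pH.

pH = 7.55

From K2 = [H⁺][CO3²⁻]/[HCO3⁻]:  pH = pK2 − log₁₀([HCO3⁻]/[CO3²⁻])
log₁₀(513) = +2.710
pH = 10.26 − (+2.710) = 7.55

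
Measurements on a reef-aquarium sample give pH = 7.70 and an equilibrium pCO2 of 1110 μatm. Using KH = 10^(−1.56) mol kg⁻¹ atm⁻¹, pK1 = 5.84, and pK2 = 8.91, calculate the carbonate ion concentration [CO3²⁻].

[CO2*] = KH · pCO2 = 10^(−1.56) × 1110×10^-6 = 3.057×10^-5 mol/kg
α₀ = 1/(1 + K1/[H⁺] + K1K2/[H⁺]²) = 1/(1 + 10^+1.86 + 10^+0.65) = 0.01284
DIC = [CO2*]/α₀ = 3.057×10^-5 / 0.01284 = 2.382 mmol/kg
[CO3²⁻] = α₂·DIC; α₂ = 0.05733, so [CO3²⁻] = 0.05733 × 2.382 = 0.137 mmol/kg

[CO3²⁻] = 0.137 mmol/kg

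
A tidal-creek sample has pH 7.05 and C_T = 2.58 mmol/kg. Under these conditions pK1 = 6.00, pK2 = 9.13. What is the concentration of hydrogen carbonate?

[HCO3⁻] = 2.35 mmol/kg

α₁ = 1 / (1 + [H⁺]/K1 + K2/[H⁺]) = 1 / (1 + 10^-1.05 + 10^-2.08)
   = 1 / (1 + 0.089125 + 0.0083176) = 1/1.0974 = 0.9112
[HCO3⁻] = α₁ × DIC = 0.9112 × 2.58 = 2.35 mmol/kg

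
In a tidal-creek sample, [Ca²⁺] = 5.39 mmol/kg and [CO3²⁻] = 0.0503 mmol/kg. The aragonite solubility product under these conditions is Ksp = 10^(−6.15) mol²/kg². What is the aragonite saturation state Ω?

Ksp = 10^(−6.15) = 7.079×10^-7
Ω = [Ca²⁺][CO3²⁻]/Ksp = (5.39×10^-3)(0.0503×10^-3) / 7.079×10^-7 = 0.383

Ω = 0.383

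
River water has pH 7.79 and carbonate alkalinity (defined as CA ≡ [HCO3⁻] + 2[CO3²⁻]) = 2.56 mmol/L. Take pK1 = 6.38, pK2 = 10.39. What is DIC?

DIC = 2.65 mmol/L

CA = [HCO3⁻] + 2[CO3²⁻] = (α₁ + 2α₂)·DIC
At pH 7.79: [H⁺]/K1 = 10^-1.41 = 0.038905, K2/[H⁺] = 10^-2.60 = 0.0025119
α₁ = 1/(1 + 0.038905 + 0.0025119) = 1/1.0414 = 0.9602; α₂ = α₁·K2/[H⁺] = 0.002412
α₁ + 2α₂ = 0.9651
DIC = CA / (α₁ + 2α₂) = 2.56 / 0.9651 = 2.65 mmol/L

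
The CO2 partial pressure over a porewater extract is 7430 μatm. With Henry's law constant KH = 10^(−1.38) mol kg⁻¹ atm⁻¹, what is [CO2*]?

[CO2*] = 310 μmol/kg

KH = 10^(−1.38) = 4.169×10^-2 mol kg⁻¹ atm⁻¹
[CO2*] = KH · pCO2 = 4.169×10^-2 × 7430×10^-6 atm = 3.10×10^-4 mol/kg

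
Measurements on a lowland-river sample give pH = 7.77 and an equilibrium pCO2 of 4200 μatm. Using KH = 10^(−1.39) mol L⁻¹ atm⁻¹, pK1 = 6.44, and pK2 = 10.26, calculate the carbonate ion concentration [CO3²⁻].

[CO2*] = KH · pCO2 = 10^(−1.39) × 4200×10^-6 = 1.711×10^-4 mol/L
α₀ = 1/(1 + K1/[H⁺] + K1K2/[H⁺]²) = 1/(1 + 10^+1.33 + 10^-1.16) = 0.04455
DIC = [CO2*]/α₀ = 1.711×10^-4 / 0.04455 = 3.841 mmol/L
[CO3²⁻] = α₂·DIC; α₂ = 0.003082, so [CO3²⁻] = 0.003082 × 3.841 = 0.0118 mmol/L = 11.8 μmol/L

[CO3²⁻] = 11.8 μmol/L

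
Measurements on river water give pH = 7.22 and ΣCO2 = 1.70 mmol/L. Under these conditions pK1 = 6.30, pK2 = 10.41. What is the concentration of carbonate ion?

[CO3²⁻] = 0.979 μmol/L

α₂ = 1 / (1 + [H⁺]/K2 + [H⁺]²/(K1K2)) = 1 / (1 + 10^+3.19 + 10^+2.27)
   = 1 / (1 + 1548.8 + 186.21) = 1/1736.0 = 0.0005760
[CO3²⁻] = α₂ × DIC = 0.0005760 × 1.70 = 0.000979 mmol/L = 0.979 μmol/L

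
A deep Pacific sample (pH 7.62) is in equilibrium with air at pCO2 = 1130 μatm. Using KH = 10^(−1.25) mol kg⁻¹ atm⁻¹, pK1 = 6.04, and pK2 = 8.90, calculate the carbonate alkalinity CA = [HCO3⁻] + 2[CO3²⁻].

[CO2*] = KH · pCO2 = 10^(−1.25) × 1130×10^-6 = 6.354×10^-5 mol/kg
α₀ = 1/(1 + K1/[H⁺] + K1K2/[H⁺]²) = 1/(1 + 10^+1.58 + 10^+0.30) = 0.02438
DIC = [CO2*]/α₀ = 6.354×10^-5 / 0.02438 = 2.606 mmol/kg
CA = (α₁ + 2α₂)·DIC = (0.9270 + 2×0.04865) × 2.606 = 2.67 mmol/kg

CA = 2.67 mmol/kg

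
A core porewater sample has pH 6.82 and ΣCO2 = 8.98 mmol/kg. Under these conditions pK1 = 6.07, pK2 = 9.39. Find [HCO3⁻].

[HCO3⁻] = 7.61 mmol/kg

α₁ = 1 / (1 + [H⁺]/K1 + K2/[H⁺]) = 1 / (1 + 10^-0.75 + 10^-2.57)
   = 1 / (1 + 0.17783 + 0.0026915) = 1/1.1805 = 0.8471
[HCO3⁻] = α₁ × DIC = 0.8471 × 8.98 = 7.61 mmol/kg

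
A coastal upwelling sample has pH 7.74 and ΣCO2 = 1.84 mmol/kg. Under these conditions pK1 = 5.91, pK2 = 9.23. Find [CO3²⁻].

[CO3²⁻] = 0.0569 mmol/kg

α₂ = 1 / (1 + [H⁺]/K2 + [H⁺]²/(K1K2)) = 1 / (1 + 10^+1.49 + 10^-0.34)
   = 1 / (1 + 30.903 + 0.45709) = 1/32.360 = 0.03090
[CO3²⁻] = α₂ × DIC = 0.03090 × 1.84 = 0.0569 mmol/kg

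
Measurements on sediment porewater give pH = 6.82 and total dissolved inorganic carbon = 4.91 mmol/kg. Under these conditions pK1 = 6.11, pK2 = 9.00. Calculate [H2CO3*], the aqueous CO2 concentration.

[CO2*] = 0.797 mmol/kg

α₀ = 1 / (1 + K1/[H⁺] + K1K2/[H⁺]²) = 1 / (1 + 10^+0.71 + 10^-1.47)
   = 1 / (1 + 5.1286 + 0.033884) = 1/6.1625 = 0.1623
[CO2*] = α₀ × DIC = 0.1623 × 4.91 = 0.797 mmol/kg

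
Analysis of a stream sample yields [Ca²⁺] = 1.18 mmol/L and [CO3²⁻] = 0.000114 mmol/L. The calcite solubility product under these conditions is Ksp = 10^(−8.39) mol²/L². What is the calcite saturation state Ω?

Ksp = 10^(−8.39) = 4.074×10^-9
Ω = [Ca²⁺][CO3²⁻]/Ksp = (1.18×10^-3)(0.000114×10^-3) / 4.074×10^-9 = 0.0330

Ω = 0.0330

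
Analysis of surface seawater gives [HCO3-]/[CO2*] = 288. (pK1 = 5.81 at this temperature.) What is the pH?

From K1 = [H⁺][HCO3-]/[CO2*]:  pH = pK1 + log₁₀([HCO3-]/[CO2*])
log₁₀(288) = +2.459
pH = 5.81 + (+2.459) = 8.27

pH = 8.27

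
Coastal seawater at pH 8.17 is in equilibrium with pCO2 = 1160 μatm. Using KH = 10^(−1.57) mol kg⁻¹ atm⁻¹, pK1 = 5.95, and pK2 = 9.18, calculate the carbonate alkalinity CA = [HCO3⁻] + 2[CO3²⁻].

CA = 6.19 mmol/kg

[CO2*] = KH · pCO2 = 10^(−1.57) × 1160×10^-6 = 3.122×10^-5 mol/kg
α₀ = 1/(1 + K1/[H⁺] + K1K2/[H⁺]²) = 1/(1 + 10^+2.22 + 10^+1.21) = 0.005459
DIC = [CO2*]/α₀ = 3.122×10^-5 / 0.005459 = 5.719 mmol/kg
CA = (α₁ + 2α₂)·DIC = (0.9060 + 2×0.08854) × 5.719 = 6.19 mmol/kg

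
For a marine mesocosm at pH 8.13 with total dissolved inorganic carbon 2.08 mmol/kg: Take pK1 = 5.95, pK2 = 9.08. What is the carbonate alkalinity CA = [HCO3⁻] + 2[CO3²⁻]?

CA = [HCO3⁻] + 2[CO3²⁻] = (α₁ + 2α₂)·DIC
At pH 8.13: [H⁺]/K1 = 10^-2.18 = 0.0066069, K2/[H⁺] = 10^-0.95 = 0.11220
α₁ = 1/(1 + 0.0066069 + 0.11220) = 1/1.1188 = 0.8938; α₂ = α₁·K2/[H⁺] = 0.1003
α₁ + 2α₂ = 1.0944
CA = 1.0944 × 2.08 = 2.28 mmol/kg

CA = 2.28 mmol/kg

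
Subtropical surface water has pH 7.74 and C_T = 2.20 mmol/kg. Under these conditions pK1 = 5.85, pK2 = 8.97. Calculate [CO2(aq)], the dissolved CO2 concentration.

[CO2*] = 0.0264 mmol/kg

α₀ = 1 / (1 + K1/[H⁺] + K1K2/[H⁺]²) = 1 / (1 + 10^+1.89 + 10^+0.66)
   = 1 / (1 + 77.625 + 4.5709) = 1/83.196 = 0.01202
[CO2*] = α₀ × DIC = 0.01202 × 2.20 = 0.0264 mmol/kg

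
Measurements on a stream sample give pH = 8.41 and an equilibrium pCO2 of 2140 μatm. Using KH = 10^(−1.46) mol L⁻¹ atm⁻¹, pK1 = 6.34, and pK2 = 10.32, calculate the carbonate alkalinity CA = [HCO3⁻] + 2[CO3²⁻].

[CO2*] = KH · pCO2 = 10^(−1.46) × 2140×10^-6 = 7.420×10^-5 mol/L
α₀ = 1/(1 + K1/[H⁺] + K1K2/[H⁺]²) = 1/(1 + 10^+2.07 + 10^+0.16) = 0.008338
DIC = [CO2*]/α₀ = 7.420×10^-5 / 0.008338 = 8.899 mmol/L
CA = (α₁ + 2α₂)·DIC = (0.9796 + 2×0.01205) × 8.899 = 8.93 mmol/L

CA = 8.93 mmol/L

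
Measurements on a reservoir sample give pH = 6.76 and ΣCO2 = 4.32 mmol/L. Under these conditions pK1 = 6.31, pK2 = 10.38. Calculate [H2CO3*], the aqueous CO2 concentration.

[CO2*] = 1.13 mmol/L

α₀ = 1 / (1 + K1/[H⁺] + K1K2/[H⁺]²) = 1 / (1 + 10^+0.45 + 10^-3.17)
   = 1 / (1 + 2.8184 + 0.00067608) = 1/3.8191 = 0.2618
[CO2*] = α₀ × DIC = 0.2618 × 4.32 = 1.13 mmol/L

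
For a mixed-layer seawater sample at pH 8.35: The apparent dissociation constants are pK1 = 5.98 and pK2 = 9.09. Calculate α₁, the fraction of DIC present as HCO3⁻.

α₁ = 0.843

α₁ = 1 / (1 + [H⁺]/K1 + K2/[H⁺]) = 1 / (1 + 10^-2.37 + 10^-0.74)
   = 1 / (1 + 0.0042658 + 0.18197) = 1/1.1862 = 0.8430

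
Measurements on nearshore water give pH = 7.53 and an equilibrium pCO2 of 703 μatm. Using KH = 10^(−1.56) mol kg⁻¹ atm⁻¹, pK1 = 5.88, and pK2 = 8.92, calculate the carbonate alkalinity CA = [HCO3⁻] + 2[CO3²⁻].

[CO2*] = KH · pCO2 = 10^(−1.56) × 703×10^-6 = 1.936×10^-5 mol/kg
α₀ = 1/(1 + K1/[H⁺] + K1K2/[H⁺]²) = 1/(1 + 10^+1.65 + 10^+0.26) = 0.02106
DIC = [CO2*]/α₀ = 1.936×10^-5 / 0.02106 = 0.9195 mmol/kg
CA = (α₁ + 2α₂)·DIC = (0.9406 + 2×0.03832) × 0.9195 = 0.935 mmol/kg

CA = 0.935 mmol/kg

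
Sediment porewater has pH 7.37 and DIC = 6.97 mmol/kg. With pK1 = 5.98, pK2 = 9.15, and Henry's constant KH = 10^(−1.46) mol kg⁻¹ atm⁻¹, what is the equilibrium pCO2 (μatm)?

α₀ = 1 / (1 + K1/[H⁺] + K1K2/[H⁺]²) = 1 / (1 + 10^+1.39 + 10^-0.39)
   = 1 / (1 + 24.547 + 0.40738) = 1/25.954 = 0.03853
[CO2*] = α₀ × DIC = 0.03853 × 6.97 = 0.2685 mmol/kg
pCO2 = [CO2*]/KH = 2.685×10^-4 / 3.467×10^-2 = 7740 μatm

pCO2 = 7740 μatm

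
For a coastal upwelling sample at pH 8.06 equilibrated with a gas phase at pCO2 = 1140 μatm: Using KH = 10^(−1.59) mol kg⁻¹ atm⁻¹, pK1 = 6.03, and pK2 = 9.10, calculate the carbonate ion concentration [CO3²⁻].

[CO3²⁻] = 0.286 mmol/kg

[CO2*] = KH · pCO2 = 10^(−1.59) × 1140×10^-6 = 2.930×10^-5 mol/kg
α₀ = 1/(1 + K1/[H⁺] + K1K2/[H⁺]²) = 1/(1 + 10^+2.03 + 10^+0.99) = 0.008480
DIC = [CO2*]/α₀ = 2.930×10^-5 / 0.008480 = 3.455 mmol/kg
[CO3²⁻] = α₂·DIC; α₂ = 0.08287, so [CO3²⁻] = 0.08287 × 3.455 = 0.286 mmol/kg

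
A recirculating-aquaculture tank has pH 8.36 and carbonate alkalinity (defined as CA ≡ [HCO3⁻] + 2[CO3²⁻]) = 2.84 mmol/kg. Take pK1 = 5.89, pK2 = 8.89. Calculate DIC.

CA = [HCO3⁻] + 2[CO3²⁻] = (α₁ + 2α₂)·DIC
At pH 8.36: [H⁺]/K1 = 10^-2.47 = 0.0033884, K2/[H⁺] = 10^-0.53 = 0.29512
α₁ = 1/(1 + 0.0033884 + 0.29512) = 1/1.2985 = 0.7701; α₂ = α₁·K2/[H⁺] = 0.2273
α₁ + 2α₂ = 1.2247
DIC = CA / (α₁ + 2α₂) = 2.84 / 1.2247 = 2.32 mmol/kg

DIC = 2.32 mmol/kg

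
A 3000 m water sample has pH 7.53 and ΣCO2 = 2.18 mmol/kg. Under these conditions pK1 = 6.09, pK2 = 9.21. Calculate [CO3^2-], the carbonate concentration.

[CO3²⁻] = 0.0431 mmol/kg

α₂ = 1 / (1 + [H⁺]/K2 + [H⁺]²/(K1K2)) = 1 / (1 + 10^+1.68 + 10^+0.24)
   = 1 / (1 + 47.863 + 1.7378) = 1/50.601 = 0.01976
[CO3²⁻] = α₂ × DIC = 0.01976 × 2.18 = 0.0431 mmol/kg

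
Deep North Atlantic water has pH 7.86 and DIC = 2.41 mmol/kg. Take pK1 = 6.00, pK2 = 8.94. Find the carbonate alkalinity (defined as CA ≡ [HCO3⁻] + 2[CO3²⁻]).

CA = [HCO3⁻] + 2[CO3²⁻] = (α₁ + 2α₂)·DIC
At pH 7.86: [H⁺]/K1 = 10^-1.86 = 0.013804, K2/[H⁺] = 10^-1.08 = 0.083176
α₁ = 1/(1 + 0.013804 + 0.083176) = 1/1.0970 = 0.9116; α₂ = α₁·K2/[H⁺] = 0.07582
α₁ + 2α₂ = 1.0632
CA = 1.0632 × 2.41 = 2.56 mmol/kg

CA = 2.56 mmol/kg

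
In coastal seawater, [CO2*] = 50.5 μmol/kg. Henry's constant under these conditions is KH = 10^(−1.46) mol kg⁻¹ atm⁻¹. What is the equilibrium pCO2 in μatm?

pCO2 = 1460 μatm

KH = 10^(−1.46) = 3.467×10^-2 mol kg⁻¹ atm⁻¹
pCO2 = [CO2*]/KH = 50.5×10^-6 / 3.467×10^-2 = 1.46×10^-3 atm = 1460 μatm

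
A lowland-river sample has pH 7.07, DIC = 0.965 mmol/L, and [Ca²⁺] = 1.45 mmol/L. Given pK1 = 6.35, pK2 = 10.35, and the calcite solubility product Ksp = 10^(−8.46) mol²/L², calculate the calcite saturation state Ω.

α₂ = 1 / (1 + [H⁺]/K2 + [H⁺]²/(K1K2)) = 1 / (1 + 10^+3.28 + 10^+2.56)
   = 1 / (1 + 1905.5 + 363.08) = 1/2269.5 = 0.0004406
[CO3²⁻] = α₂ × DIC = 0.0004406 × 0.965 = 0.0004252 mmol/L = 0.4252 μmol/L
Ksp = 10^(−8.46) = 3.467×10^-9
Ω = [Ca²⁺][CO3²⁻]/Ksp = (1.45×10^-3)(4.252×10^-7) / 3.467×10^-9 = 0.178

Ω = 0.178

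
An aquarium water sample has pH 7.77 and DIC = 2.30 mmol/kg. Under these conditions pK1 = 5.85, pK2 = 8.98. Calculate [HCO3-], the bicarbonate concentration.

α₁ = 1 / (1 + [H⁺]/K1 + K2/[H⁺]) = 1 / (1 + 10^-1.92 + 10^-1.21)
   = 1 / (1 + 0.012023 + 0.061660) = 1/1.0737 = 0.9314
[HCO3⁻] = α₁ × DIC = 0.9314 × 2.30 = 2.14 mmol/kg

[HCO3⁻] = 2.14 mmol/kg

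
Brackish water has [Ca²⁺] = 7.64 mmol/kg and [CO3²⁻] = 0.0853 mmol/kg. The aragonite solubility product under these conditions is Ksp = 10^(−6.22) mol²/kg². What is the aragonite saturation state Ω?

Ksp = 10^(−6.22) = 6.026×10^-7
Ω = [Ca²⁺][CO3²⁻]/Ksp = (7.64×10^-3)(0.0853×10^-3) / 6.026×10^-7 = 1.08

Ω = 1.08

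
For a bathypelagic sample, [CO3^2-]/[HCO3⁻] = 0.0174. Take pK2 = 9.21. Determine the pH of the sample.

From K2 = [H⁺][CO3^2-]/[HCO3⁻]:  pH = pK2 + log₁₀([CO3^2-]/[HCO3⁻])
log₁₀(0.0174) = -1.759
pH = 9.21 + (-1.759) = 7.45

pH = 7.45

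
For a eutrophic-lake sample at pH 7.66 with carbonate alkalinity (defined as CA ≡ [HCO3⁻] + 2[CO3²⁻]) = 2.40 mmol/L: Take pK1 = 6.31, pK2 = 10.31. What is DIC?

CA = [HCO3⁻] + 2[CO3²⁻] = (α₁ + 2α₂)·DIC
At pH 7.66: [H⁺]/K1 = 10^-1.35 = 0.044668, K2/[H⁺] = 10^-2.65 = 0.0022387
α₁ = 1/(1 + 0.044668 + 0.0022387) = 1/1.0469 = 0.9552; α₂ = α₁·K2/[H⁺] = 0.002138
α₁ + 2α₂ = 0.9595
DIC = CA / (α₁ + 2α₂) = 2.40 / 0.9595 = 2.50 mmol/L

DIC = 2.50 mmol/L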